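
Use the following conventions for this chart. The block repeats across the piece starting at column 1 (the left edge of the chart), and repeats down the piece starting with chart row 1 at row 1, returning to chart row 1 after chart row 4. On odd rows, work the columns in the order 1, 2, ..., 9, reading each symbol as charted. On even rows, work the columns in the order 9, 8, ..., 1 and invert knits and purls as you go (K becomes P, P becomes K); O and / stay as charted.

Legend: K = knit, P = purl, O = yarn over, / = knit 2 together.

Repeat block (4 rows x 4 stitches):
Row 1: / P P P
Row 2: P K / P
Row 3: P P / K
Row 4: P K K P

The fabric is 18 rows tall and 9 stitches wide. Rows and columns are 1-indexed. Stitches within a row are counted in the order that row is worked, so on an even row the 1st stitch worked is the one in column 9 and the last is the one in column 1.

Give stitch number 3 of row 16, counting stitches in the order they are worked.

For row 16: chart row = ((16-1) mod 4) + 1 = 4; this is a WS (even) row.
Chart row 4 tiled across columns 1-9: P K K P P K K P P
WS: work from column 9 back to column 1 (reverse the tiled row), swapping K<->P (O and / unchanged).
Row 16 as worked: K K P P K K P P K
Stitch 3 in working order -> P

== STITCH ==
P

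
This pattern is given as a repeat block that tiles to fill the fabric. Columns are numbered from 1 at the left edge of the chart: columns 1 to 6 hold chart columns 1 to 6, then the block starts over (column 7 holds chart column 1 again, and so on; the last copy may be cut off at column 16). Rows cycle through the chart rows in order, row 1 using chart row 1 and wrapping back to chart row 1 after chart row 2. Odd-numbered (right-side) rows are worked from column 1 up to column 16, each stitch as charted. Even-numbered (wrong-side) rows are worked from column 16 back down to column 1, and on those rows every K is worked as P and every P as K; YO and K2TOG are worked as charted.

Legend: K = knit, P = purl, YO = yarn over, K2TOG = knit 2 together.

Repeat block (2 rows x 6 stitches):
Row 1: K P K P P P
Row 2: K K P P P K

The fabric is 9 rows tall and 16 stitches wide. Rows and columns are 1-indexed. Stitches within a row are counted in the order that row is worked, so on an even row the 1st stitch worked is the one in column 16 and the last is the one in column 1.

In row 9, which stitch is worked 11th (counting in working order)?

Row 9 uses chart row ((9-1) mod 2)+1 = 1. Row 9 is odd, so RS.
Chart row 1 tiled across columns 1-16: K P K P P P K P K P P P K P K P
RS row: no reversal, no swap; stitch n worked = column n.
Counting 11 along the worked row gives P.

Stitch:
P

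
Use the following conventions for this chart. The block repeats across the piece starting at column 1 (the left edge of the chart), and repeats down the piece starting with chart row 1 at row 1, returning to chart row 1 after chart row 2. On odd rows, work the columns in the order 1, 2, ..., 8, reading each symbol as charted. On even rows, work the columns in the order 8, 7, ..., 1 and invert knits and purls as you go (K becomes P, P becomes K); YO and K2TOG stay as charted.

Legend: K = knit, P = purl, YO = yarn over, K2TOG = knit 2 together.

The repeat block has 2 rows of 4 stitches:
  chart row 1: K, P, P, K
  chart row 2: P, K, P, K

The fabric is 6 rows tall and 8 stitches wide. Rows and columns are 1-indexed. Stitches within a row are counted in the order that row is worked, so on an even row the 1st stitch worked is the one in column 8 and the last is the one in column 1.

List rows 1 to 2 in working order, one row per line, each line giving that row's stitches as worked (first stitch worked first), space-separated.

Rows as worked:
K P P K K P P K
P K P K P K P K

Derivation:
Row 1: chart row 1, RS - tile across columns 1-8 and work as-is.
Row 2: chart row 2, WS - tiled (columns 1-8): P K P K P K P K; work from column 8 back to 1 with K<->P swapped.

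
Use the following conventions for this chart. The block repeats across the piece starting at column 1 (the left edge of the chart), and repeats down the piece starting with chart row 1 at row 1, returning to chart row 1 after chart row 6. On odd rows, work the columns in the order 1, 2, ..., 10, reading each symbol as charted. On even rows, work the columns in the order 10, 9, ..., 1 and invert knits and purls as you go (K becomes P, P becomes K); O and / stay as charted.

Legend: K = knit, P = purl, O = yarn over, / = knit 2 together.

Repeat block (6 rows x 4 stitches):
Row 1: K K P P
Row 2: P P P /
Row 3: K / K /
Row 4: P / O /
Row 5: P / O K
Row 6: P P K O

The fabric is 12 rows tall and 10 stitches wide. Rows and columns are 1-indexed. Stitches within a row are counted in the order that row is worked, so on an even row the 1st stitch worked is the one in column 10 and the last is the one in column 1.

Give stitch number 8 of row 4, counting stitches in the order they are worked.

Result:
O

Derivation:
Row 4 uses chart row ((4-1) mod 6)+1 = 4. Row 4 is even, so WS.
Chart row 4 tiled across columns 1-10: P / O / P / O / P /
Wrong side: read the tiled row from column 10 down to 1 and exchange K with P (leave O, /).
Row 4 as worked: / K / O / K / O / K
The 8th stitch worked is O.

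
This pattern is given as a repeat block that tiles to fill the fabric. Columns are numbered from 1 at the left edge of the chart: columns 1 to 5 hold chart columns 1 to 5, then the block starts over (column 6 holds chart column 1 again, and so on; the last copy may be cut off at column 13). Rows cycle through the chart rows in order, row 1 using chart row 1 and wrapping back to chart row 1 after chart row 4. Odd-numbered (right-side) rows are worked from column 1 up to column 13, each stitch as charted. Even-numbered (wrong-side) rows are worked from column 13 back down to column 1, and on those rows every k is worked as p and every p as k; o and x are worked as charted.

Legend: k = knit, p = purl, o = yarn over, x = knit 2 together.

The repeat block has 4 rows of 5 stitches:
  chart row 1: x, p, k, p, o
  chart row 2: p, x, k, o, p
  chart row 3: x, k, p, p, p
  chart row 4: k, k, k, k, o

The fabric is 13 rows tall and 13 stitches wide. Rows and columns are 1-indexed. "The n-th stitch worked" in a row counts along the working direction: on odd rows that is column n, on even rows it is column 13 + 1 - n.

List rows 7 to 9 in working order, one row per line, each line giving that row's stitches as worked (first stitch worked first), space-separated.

Result:
x k p p p x k p p p x k p
p p p o p p p p o p p p p
x p k p o x p k p o x p k

Derivation:
Row 7: chart row 3, RS - tile across columns 1-13 and work as-is.
Row 8: chart row 4, WS - tiled (columns 1-13): k k k k o k k k k o k k k; work from column 13 back to 1 with k<->p swapped.
Row 9: chart row 1, RS - tile across columns 1-13 and work as-is.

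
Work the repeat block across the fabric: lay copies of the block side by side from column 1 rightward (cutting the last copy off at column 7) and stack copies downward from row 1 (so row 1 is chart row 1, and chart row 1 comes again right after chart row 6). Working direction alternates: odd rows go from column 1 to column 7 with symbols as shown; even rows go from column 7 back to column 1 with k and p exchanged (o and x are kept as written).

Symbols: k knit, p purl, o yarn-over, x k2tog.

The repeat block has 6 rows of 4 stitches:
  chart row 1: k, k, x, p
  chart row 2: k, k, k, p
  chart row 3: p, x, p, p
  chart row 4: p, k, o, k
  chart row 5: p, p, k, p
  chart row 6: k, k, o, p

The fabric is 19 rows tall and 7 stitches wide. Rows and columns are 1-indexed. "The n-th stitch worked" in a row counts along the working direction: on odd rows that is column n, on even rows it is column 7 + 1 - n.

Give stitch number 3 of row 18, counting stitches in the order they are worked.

== STITCH ==
p

Derivation:
Row 18: (18-1) mod 6 = 5, so use chart row 6. Even row -> WS.
Chart row 6 tiled across columns 1-7: k k o p k k o
WS: work from column 7 back to column 1 (reverse the tiled row), swapping k<->p (o and x unchanged).
Row 18 as worked: o p p k o p p
Counting 3 along the worked row gives p.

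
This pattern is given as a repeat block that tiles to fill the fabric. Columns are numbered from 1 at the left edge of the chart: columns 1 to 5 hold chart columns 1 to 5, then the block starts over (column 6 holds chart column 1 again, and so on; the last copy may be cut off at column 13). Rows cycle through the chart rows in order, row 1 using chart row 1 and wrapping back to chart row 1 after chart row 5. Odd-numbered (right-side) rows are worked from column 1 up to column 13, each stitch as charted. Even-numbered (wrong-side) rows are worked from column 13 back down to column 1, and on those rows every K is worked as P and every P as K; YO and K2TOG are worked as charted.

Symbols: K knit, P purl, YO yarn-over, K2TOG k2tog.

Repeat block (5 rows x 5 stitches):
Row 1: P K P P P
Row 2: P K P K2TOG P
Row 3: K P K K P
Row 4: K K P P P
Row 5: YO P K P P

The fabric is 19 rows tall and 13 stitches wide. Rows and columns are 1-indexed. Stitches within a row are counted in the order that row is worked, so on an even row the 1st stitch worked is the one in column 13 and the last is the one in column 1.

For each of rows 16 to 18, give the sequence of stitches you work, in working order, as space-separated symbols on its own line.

Row 16: chart row 1, WS - tiled (columns 1-13): P K P P P P K P P P P K P; work from column 13 back to 1 with K<->P swapped.
Row 17: chart row 2, RS - tile across columns 1-13 and work as-is.
Row 18: chart row 3, WS - tiled (columns 1-13): K P K K P K P K K P K P K; work from column 13 back to 1 with K<->P swapped.

== ROWS AS WORKED ==
K P K K K K P K K K K P K
P K P K2TOG P P K P K2TOG P P K P
P K P K P P K P K P P K P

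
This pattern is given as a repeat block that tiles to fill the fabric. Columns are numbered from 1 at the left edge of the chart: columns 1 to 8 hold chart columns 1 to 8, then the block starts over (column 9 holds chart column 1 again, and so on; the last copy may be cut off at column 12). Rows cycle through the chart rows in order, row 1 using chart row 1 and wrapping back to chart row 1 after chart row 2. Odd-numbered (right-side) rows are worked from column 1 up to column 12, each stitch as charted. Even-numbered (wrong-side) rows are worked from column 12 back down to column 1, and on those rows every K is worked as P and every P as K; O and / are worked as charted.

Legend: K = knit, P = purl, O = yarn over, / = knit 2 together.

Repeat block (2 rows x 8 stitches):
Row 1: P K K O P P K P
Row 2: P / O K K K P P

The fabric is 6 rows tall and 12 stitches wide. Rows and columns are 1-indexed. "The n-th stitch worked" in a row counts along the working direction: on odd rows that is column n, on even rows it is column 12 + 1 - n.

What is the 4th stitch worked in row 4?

Result:
K

Derivation:
For row 4: chart row = ((4-1) mod 2) + 1 = 2; this is a WS (even) row.
Chart row 2 tiled across columns 1-12: P / O K K K P P P / O K
Wrong side: read the tiled row from column 12 down to 1 and exchange K with P (leave O, /).
Row 4 as worked: P O / K K K P P P O / K
Counting 4 along the worked row gives K.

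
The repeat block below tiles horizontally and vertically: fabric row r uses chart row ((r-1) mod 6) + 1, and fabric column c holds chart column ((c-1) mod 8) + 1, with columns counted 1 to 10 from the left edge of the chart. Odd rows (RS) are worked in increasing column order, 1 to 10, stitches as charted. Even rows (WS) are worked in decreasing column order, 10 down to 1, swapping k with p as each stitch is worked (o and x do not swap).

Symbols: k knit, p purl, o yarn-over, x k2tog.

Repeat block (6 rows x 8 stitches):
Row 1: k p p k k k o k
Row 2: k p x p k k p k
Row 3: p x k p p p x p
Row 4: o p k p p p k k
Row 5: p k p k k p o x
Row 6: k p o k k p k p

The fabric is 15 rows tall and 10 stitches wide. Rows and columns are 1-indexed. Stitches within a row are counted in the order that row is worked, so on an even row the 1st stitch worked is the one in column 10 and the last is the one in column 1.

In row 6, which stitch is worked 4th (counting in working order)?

Stitch:
p

Derivation:
For row 6: chart row = ((6-1) mod 6) + 1 = 6; this is a WS (even) row.
Chart row 6 tiled across columns 1-10: k p o k k p k p k p
WS row: flip the tiled sequence (start at column 10) and apply k<->p; o and x stay.
Row 6 as worked: k p k p k p p o k p
Stitch 4 in working order -> p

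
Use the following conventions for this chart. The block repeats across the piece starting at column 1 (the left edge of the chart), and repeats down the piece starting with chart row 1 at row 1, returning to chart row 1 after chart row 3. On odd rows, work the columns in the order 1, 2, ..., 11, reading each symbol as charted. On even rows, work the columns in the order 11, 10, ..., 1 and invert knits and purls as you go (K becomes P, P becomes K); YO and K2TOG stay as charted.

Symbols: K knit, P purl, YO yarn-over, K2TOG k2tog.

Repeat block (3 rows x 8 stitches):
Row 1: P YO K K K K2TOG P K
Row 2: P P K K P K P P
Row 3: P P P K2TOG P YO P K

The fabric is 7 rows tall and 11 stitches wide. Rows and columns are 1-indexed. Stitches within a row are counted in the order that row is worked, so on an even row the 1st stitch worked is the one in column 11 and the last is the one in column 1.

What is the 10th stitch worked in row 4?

Row 4: (4-1) mod 3 = 0, so use chart row 1. Even row -> WS.
Chart row 1 tiled across columns 1-11: P YO K K K K2TOG P K P YO K
WS row: flip the tiled sequence (start at column 11) and apply K<->P; YO and K2TOG stay.
Row 4 as worked: P YO K P K K2TOG P P P YO K
Counting 10 along the worked row gives YO.

== STITCH ==
YO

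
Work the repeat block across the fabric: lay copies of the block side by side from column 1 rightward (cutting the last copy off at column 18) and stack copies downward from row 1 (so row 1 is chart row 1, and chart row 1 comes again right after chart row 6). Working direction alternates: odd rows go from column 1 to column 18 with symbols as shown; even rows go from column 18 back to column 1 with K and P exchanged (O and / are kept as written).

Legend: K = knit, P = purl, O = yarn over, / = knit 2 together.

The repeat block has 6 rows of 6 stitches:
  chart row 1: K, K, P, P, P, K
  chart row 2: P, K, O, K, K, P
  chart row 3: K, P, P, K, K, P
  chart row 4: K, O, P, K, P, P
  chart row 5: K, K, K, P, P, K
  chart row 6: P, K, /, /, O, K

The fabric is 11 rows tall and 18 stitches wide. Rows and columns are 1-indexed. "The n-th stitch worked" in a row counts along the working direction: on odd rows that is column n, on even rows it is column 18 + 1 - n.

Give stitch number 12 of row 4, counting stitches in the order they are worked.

== STITCH ==
P

Derivation:
For row 4: chart row = ((4-1) mod 6) + 1 = 4; this is a WS (even) row.
Chart row 4 tiled across columns 1-18: K O P K P P K O P K P P K O P K P P
Wrong side: read the tiled row from column 18 down to 1 and exchange K with P (leave O, /).
Row 4 as worked: K K P K O P K K P K O P K K P K O P
Stitch 12 in working order -> P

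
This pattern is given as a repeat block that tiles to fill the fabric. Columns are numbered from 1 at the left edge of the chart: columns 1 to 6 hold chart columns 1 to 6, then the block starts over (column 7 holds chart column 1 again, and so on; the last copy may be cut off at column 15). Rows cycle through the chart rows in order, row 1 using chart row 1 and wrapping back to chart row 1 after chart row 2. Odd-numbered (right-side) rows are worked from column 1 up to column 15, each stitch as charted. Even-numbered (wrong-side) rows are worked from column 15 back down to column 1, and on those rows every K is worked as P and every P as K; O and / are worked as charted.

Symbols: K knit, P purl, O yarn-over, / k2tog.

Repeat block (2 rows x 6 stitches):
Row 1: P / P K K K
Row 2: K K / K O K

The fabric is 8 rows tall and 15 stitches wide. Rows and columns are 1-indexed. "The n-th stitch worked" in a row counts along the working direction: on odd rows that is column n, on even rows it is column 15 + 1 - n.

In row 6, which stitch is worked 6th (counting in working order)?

== STITCH ==
P

Derivation:
Row 6 uses chart row ((6-1) mod 2)+1 = 2. Row 6 is even, so WS.
Chart row 2 tiled across columns 1-15: K K / K O K K K / K O K K K /
Wrong side: read the tiled row from column 15 down to 1 and exchange K with P (leave O, /).
Row 6 as worked: / P P P O P / P P P O P / P P
The 6th stitch worked is P.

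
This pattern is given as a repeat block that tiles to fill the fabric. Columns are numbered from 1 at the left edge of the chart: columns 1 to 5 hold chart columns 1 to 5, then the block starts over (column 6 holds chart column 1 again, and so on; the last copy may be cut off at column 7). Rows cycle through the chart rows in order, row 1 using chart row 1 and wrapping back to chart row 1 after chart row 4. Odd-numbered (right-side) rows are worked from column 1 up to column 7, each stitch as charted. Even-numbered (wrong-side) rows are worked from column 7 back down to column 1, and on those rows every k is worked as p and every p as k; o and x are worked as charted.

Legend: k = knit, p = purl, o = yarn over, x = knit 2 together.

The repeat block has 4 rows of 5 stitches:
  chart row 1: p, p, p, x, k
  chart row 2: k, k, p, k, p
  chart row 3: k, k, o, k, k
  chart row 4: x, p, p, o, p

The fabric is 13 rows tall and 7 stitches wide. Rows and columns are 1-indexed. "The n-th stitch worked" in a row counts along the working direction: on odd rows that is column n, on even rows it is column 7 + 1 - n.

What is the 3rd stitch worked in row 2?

Stitch:
k

Derivation:
Row 2 uses chart row ((2-1) mod 4)+1 = 2. Row 2 is even, so WS.
Chart row 2 tiled across columns 1-7: k k p k p k k
Wrong side: read the tiled row from column 7 down to 1 and exchange k with p (leave o, x).
Row 2 as worked: p p k p k p p
The 3rd stitch worked is k.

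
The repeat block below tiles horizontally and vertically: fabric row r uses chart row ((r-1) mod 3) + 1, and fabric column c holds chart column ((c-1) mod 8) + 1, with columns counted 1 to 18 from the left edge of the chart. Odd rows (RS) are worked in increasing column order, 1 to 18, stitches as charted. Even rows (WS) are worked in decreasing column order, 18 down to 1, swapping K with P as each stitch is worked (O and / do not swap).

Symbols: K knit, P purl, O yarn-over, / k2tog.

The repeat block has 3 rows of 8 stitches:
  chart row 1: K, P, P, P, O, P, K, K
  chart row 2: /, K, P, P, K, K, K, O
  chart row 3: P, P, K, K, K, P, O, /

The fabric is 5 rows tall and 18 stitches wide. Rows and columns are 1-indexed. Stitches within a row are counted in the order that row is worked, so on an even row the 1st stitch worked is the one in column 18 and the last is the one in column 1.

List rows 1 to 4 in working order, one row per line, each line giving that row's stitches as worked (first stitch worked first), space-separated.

Row 1: chart row 1, RS - tile across columns 1-18 and work as-is.
Row 2: chart row 2, WS - tiled (columns 1-18): / K P P K K K O / K P P K K K O / K; work from column 18 back to 1 with K<->P swapped.
Row 3: chart row 3, RS - tile across columns 1-18 and work as-is.
Row 4: chart row 1, WS - tiled (columns 1-18): K P P P O P K K K P P P O P K K K P; work from column 18 back to 1 with K<->P swapped.

Result:
K P P P O P K K K P P P O P K K K P
P / O P P P K K P / O P P P K K P /
P P K K K P O / P P K K K P O / P P
K P P P K O K K K P P P K O K K K P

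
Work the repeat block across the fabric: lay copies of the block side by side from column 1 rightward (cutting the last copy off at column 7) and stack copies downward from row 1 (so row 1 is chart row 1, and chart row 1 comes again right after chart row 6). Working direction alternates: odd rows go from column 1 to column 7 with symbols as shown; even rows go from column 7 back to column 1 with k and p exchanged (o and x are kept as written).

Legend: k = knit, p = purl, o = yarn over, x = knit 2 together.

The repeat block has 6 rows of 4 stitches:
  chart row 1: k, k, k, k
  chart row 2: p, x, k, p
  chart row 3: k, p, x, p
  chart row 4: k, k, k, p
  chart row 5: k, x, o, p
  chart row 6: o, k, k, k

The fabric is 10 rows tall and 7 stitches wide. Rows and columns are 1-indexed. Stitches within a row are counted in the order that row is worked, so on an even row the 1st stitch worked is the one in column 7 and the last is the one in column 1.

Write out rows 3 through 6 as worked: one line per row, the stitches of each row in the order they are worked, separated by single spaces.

Rows as worked:
k p x p k p x
p p p k p p p
k x o p k x o
p p o p p p o

Derivation:
Row 3: chart row 3, RS - tile across columns 1-7 and work as-is.
Row 4: chart row 4, WS - tiled (columns 1-7): k k k p k k k; work from column 7 back to 1 with k<->p swapped.
Row 5: chart row 5, RS - tile across columns 1-7 and work as-is.
Row 6: chart row 6, WS - tiled (columns 1-7): o k k k o k k; work from column 7 back to 1 with k<->p swapped.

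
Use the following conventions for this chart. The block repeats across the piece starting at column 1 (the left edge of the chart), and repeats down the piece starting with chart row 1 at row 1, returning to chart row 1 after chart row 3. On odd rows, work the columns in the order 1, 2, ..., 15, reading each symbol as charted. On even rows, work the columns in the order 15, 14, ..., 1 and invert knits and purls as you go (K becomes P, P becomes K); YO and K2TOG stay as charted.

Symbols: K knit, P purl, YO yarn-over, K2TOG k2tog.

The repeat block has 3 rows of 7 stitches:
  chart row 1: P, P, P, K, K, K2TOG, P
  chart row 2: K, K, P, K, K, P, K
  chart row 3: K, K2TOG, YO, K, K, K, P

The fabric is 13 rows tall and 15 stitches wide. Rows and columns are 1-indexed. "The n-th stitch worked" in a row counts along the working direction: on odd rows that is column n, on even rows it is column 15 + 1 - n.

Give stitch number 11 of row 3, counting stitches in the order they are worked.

Stitch:
K

Derivation:
Row 3 uses chart row ((3-1) mod 3)+1 = 3. Row 3 is odd, so RS.
Chart row 3 tiled across columns 1-15: K K2TOG YO K K K P K K2TOG YO K K K P K
Right side: take the tiled row as-is (worked left to right from column 1).
The 11th stitch worked is K.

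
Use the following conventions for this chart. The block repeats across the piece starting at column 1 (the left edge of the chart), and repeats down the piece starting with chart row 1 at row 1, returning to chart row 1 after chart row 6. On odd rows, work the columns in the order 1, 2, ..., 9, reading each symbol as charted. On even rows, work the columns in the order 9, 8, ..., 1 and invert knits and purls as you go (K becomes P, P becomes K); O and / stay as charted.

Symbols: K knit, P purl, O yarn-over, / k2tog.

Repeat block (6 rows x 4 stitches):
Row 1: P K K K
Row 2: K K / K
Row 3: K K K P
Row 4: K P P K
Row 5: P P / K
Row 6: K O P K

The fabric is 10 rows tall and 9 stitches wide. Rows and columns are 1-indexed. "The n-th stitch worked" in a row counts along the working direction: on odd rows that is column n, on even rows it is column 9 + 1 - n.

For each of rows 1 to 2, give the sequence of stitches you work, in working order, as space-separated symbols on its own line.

Row 1: chart row 1, RS - tile across columns 1-9 and work as-is.
Row 2: chart row 2, WS - tiled (columns 1-9): K K / K K K / K K; work from column 9 back to 1 with K<->P swapped.

Rows as worked:
P K K K P K K K P
P P / P P P / P P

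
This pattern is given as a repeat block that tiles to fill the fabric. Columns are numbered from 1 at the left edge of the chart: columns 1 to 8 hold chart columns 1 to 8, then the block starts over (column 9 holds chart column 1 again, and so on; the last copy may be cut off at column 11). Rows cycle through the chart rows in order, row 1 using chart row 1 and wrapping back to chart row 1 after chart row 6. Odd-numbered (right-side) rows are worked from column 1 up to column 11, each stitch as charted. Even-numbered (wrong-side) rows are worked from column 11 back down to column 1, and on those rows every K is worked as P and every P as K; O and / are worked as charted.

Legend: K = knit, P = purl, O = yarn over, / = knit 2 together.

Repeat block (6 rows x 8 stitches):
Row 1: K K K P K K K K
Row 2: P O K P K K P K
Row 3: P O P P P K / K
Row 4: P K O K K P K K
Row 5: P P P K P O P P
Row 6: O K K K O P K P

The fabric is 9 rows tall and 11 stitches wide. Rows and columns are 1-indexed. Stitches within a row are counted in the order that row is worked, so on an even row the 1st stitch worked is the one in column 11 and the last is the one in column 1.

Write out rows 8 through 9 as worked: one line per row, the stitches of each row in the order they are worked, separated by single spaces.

Rows as worked:
P O K P K P P K P O K
P O P P P K / K P O P

Derivation:
Row 8: chart row 2, WS - tiled (columns 1-11): P O K P K K P K P O K; work from column 11 back to 1 with K<->P swapped.
Row 9: chart row 3, RS - tile across columns 1-11 and work as-is.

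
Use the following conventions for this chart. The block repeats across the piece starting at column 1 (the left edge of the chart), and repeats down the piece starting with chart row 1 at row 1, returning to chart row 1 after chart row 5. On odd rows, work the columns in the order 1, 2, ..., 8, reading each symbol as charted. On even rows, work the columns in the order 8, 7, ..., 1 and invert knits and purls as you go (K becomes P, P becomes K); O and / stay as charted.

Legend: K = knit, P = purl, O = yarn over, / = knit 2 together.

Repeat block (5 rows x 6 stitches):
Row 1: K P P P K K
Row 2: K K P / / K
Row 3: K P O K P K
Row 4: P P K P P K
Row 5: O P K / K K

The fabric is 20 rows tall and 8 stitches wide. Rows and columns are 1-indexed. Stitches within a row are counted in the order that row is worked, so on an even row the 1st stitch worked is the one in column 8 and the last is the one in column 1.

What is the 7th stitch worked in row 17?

Row 17 uses chart row ((17-1) mod 5)+1 = 2. Row 17 is odd, so RS.
Chart row 2 tiled across columns 1-8: K K P / / K K K
RS: work column 1 to column 8, symbols as charted — the tiled row is the row as worked.
Stitch 7 in working order -> K

== STITCH ==
K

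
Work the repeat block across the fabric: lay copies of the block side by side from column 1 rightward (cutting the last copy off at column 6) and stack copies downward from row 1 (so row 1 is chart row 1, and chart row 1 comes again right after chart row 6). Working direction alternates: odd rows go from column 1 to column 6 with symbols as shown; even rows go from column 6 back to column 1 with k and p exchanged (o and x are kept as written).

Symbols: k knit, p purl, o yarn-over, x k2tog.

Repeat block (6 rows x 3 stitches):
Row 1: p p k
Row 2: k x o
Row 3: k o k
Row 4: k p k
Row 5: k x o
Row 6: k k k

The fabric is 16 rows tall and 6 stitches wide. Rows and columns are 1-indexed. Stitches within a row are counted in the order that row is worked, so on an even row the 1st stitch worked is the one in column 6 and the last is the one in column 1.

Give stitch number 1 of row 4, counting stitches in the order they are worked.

For row 4: chart row = ((4-1) mod 6) + 1 = 4; this is a WS (even) row.
Chart row 4 tiled across columns 1-6: k p k k p k
WS: work from column 6 back to column 1 (reverse the tiled row), swapping k<->p (o and x unchanged).
Row 4 as worked: p k p p k p
Counting 1 along the worked row gives p.

Stitch:
p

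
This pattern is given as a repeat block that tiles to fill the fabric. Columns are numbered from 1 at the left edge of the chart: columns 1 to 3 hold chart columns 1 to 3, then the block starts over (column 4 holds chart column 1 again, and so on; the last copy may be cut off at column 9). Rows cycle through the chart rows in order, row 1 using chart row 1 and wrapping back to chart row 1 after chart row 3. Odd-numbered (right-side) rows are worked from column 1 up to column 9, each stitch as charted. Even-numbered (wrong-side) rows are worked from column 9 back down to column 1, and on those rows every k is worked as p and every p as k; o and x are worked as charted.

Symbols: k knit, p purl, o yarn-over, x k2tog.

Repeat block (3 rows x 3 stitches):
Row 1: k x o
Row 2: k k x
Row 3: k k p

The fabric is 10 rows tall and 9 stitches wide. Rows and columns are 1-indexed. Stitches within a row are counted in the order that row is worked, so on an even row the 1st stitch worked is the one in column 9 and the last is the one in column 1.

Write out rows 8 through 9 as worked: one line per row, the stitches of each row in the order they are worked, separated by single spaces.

Result:
x p p x p p x p p
k k p k k p k k p

Derivation:
Row 8: chart row 2, WS - tiled (columns 1-9): k k x k k x k k x; work from column 9 back to 1 with k<->p swapped.
Row 9: chart row 3, RS - tile across columns 1-9 and work as-is.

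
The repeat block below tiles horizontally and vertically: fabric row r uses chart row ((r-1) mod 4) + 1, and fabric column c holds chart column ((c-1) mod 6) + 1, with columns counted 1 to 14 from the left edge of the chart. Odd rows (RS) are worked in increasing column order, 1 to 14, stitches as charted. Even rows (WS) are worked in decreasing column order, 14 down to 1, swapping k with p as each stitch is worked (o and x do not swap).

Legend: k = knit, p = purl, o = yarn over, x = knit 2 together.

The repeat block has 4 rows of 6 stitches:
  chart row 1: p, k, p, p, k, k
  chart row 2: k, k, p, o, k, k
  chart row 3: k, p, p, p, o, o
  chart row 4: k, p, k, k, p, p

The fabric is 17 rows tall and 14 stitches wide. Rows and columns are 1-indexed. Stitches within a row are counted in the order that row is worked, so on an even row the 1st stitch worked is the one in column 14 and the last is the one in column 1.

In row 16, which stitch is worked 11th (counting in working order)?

Row 16 uses chart row ((16-1) mod 4)+1 = 4. Row 16 is even, so WS.
Chart row 4 tiled across columns 1-14: k p k k p p k p k k p p k p
WS row: flip the tiled sequence (start at column 14) and apply k<->p; o and x stay.
Row 16 as worked: k p k k p p k p k k p p k p
Counting 11 along the worked row gives p.

Result:
p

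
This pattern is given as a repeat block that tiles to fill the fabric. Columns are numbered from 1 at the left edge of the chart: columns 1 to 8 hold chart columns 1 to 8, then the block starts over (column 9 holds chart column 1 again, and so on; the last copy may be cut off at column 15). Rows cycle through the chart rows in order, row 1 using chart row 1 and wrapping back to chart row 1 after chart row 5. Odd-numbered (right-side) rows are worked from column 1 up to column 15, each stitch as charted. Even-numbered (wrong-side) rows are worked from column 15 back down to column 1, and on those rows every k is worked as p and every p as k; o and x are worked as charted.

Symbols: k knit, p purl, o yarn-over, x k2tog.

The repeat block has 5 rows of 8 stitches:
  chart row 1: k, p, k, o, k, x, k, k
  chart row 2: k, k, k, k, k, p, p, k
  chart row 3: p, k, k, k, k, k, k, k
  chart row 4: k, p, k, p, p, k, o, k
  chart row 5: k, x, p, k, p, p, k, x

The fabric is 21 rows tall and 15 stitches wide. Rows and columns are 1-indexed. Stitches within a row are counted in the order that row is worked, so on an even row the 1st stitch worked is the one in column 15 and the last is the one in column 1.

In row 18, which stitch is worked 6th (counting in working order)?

Row 18: (18-1) mod 5 = 2, so use chart row 3. Even row -> WS.
Chart row 3 tiled across columns 1-15: p k k k k k k k p k k k k k k
WS row: flip the tiled sequence (start at column 15) and apply k<->p; o and x stay.
Row 18 as worked: p p p p p p k p p p p p p p k
Stitch 6 in working order -> p

Result:
p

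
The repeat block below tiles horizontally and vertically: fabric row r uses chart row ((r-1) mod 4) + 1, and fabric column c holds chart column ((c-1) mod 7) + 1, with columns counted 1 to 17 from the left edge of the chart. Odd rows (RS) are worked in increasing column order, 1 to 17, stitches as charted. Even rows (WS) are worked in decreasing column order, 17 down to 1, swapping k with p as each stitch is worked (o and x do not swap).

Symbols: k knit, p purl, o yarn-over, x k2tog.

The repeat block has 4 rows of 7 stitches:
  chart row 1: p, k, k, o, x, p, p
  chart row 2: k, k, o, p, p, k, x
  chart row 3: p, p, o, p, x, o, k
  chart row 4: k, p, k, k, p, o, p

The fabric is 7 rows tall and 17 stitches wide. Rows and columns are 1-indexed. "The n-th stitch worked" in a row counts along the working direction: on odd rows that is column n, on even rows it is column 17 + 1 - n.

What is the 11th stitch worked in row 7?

== STITCH ==
p

Derivation:
Row 7 uses chart row ((7-1) mod 4)+1 = 3. Row 7 is odd, so RS.
Chart row 3 tiled across columns 1-17: p p o p x o k p p o p x o k p p o
RS: work column 1 to column 17, symbols as charted — the tiled row is the row as worked.
The 11th stitch worked is p.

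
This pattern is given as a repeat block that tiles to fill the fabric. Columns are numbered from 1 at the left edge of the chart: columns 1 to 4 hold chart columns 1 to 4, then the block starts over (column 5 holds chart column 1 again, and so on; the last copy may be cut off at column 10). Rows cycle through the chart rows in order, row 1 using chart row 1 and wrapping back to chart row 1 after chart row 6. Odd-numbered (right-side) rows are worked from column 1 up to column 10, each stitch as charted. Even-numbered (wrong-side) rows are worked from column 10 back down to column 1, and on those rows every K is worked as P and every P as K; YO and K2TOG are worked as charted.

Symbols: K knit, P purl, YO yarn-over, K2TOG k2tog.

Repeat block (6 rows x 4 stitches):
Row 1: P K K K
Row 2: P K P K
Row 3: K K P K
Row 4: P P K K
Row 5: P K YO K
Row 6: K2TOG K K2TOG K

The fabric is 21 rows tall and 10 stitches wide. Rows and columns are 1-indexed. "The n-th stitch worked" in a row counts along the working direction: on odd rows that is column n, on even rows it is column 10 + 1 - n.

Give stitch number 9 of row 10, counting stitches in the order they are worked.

Stitch:
K

Derivation:
Row 10 uses chart row ((10-1) mod 6)+1 = 4. Row 10 is even, so WS.
Chart row 4 tiled across columns 1-10: P P K K P P K K P P
WS: work from column 10 back to column 1 (reverse the tiled row), swapping K<->P (YO and K2TOG unchanged).
Row 10 as worked: K K P P K K P P K K
Stitch 9 in working order -> K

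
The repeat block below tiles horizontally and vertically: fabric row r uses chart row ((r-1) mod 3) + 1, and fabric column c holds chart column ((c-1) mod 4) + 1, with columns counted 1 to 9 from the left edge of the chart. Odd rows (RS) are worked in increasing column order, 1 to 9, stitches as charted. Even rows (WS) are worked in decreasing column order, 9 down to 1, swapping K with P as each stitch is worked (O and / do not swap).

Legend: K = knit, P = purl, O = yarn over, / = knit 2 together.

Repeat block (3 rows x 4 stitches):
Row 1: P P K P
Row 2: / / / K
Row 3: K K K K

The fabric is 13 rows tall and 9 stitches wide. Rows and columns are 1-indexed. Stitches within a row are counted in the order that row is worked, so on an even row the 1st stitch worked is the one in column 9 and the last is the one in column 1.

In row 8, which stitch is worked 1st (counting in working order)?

Stitch:
/

Derivation:
Row 8: (8-1) mod 3 = 1, so use chart row 2. Even row -> WS.
Chart row 2 tiled across columns 1-9: / / / K / / / K /
WS row: flip the tiled sequence (start at column 9) and apply K<->P; O and / stay.
Row 8 as worked: / P / / / P / / /
Stitch 1 in working order -> /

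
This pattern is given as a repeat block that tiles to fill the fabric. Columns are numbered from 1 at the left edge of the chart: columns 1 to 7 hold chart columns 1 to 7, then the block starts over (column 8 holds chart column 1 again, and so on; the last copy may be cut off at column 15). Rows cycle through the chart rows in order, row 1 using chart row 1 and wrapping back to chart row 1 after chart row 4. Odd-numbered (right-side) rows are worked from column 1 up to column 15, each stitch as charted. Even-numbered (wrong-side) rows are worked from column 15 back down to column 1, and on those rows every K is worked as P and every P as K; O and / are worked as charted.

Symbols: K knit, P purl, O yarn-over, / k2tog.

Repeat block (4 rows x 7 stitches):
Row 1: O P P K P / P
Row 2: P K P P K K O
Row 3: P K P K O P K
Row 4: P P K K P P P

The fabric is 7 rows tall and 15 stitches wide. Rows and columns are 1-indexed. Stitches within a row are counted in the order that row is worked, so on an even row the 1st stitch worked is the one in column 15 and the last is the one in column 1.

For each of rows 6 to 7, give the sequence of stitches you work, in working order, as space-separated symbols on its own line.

Row 6: chart row 2, WS - tiled (columns 1-15): P K P P K K O P K P P K K O P; work from column 15 back to 1 with K<->P swapped.
Row 7: chart row 3, RS - tile across columns 1-15 and work as-is.

Result:
K O P P K K P K O P P K K P K
P K P K O P K P K P K O P K P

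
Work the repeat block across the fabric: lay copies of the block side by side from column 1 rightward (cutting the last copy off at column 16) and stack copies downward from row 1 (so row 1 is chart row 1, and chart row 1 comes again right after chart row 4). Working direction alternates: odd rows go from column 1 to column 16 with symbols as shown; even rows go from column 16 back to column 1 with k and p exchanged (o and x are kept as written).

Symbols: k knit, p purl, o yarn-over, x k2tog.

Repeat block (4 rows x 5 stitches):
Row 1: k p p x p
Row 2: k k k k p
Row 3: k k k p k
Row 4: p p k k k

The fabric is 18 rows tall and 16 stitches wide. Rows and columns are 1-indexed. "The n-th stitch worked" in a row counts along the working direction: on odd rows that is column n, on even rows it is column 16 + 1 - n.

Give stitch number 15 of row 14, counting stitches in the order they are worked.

For row 14: chart row = ((14-1) mod 4) + 1 = 2; this is a WS (even) row.
Chart row 2 tiled across columns 1-16: k k k k p k k k k p k k k k p k
Wrong side: read the tiled row from column 16 down to 1 and exchange k with p (leave o, x).
Row 14 as worked: p k p p p p k p p p p k p p p p
Counting 15 along the worked row gives p.

Result:
p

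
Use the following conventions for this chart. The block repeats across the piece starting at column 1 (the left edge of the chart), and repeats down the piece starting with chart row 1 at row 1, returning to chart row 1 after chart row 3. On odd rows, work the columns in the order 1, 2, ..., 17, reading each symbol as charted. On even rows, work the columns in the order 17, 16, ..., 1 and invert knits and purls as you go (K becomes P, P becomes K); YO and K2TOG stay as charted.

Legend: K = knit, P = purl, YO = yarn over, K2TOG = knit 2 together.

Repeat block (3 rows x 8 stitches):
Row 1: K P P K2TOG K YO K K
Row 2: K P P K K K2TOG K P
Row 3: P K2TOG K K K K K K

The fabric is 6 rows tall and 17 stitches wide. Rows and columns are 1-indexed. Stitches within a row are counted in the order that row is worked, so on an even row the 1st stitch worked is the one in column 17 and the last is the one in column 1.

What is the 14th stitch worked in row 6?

Row 6: (6-1) mod 3 = 2, so use chart row 3. Even row -> WS.
Chart row 3 tiled across columns 1-17: P K2TOG K K K K K K P K2TOG K K K K K K P
WS: work from column 17 back to column 1 (reverse the tiled row), swapping K<->P (YO and K2TOG unchanged).
Row 6 as worked: K P P P P P P K2TOG K P P P P P P K2TOG K
Stitch 14 in working order -> P

== STITCH ==
P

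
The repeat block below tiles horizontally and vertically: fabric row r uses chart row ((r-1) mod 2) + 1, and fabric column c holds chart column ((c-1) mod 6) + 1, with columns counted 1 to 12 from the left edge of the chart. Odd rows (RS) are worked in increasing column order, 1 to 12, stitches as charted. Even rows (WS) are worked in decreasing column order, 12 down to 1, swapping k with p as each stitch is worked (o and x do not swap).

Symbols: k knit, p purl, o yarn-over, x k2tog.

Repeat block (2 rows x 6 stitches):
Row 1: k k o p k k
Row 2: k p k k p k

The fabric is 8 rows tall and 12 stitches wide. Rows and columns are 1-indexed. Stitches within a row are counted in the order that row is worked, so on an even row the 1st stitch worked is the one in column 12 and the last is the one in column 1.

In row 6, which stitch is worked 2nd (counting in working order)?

Stitch:
k

Derivation:
Row 6: (6-1) mod 2 = 1, so use chart row 2. Even row -> WS.
Chart row 2 tiled across columns 1-12: k p k k p k k p k k p k
WS row: flip the tiled sequence (start at column 12) and apply k<->p; o and x stay.
Row 6 as worked: p k p p k p p k p p k p
Counting 2 along the worked row gives k.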